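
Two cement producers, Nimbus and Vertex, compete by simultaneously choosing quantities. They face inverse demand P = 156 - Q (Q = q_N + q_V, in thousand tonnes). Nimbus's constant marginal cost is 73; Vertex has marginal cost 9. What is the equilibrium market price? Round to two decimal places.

Nimbus's profit: π_N = (156 - Q)q_N - (73q_N). Setting ∂π_N/∂q_N = 0: 83 - 2q_N - (q_V) = 0.
Vertex's profit: π_V = (156 - Q)q_V - (9q_V). Setting ∂π_V/∂q_V = 0: 147 - 2q_V - (q_N) = 0.
So q_N = (83 - q_V)/2 and q_V = (147 - q_N)/2.
Substituting one into the other gives q_N = 19/3 and q_V = 211/3.
Total output Q = 230/3, so price P = 156 - 230/3 = 238/3.

79.33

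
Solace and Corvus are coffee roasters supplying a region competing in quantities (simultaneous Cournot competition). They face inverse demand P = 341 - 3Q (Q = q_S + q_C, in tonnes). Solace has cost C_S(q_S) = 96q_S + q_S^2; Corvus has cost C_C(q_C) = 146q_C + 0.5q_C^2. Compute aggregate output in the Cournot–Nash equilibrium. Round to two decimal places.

Solace's profit: π_S = (341 - 3Q)q_S - (96q_S + q_S²). Setting ∂π_S/∂q_S = 0: 245 - 8q_S - 3(q_C) = 0.
Corvus's profit: π_C = (341 - 3Q)q_C - (146q_C + (1/2)q_C²). Setting ∂π_C/∂q_C = 0: 195 - 7q_C - 3(q_S) = 0.
Rearranging gives the reaction functions q_S = (245 - 3q_C)/8 and q_C = (195 - 3q_S)/7.
Solving the pair: q_S = 1130/47, q_C = 825/47.
Total output Q = 1130/47 + 825/47 = 1955/47.

41.60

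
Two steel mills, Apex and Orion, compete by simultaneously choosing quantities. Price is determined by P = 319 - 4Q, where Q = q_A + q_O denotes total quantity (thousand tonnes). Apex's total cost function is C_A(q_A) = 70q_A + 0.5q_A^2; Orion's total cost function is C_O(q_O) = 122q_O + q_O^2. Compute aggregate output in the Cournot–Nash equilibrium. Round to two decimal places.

33.50

Apex's profit: π_A = (319 - 4Q)q_A - (70q_A + (1/2)q_A²). Setting ∂π_A/∂q_A = 0: 249 - 9q_A - 4(q_O) = 0.
Orion's profit: π_O = (319 - 4Q)q_O - (122q_O + q_O²). Setting ∂π_O/∂q_O = 0: 197 - 10q_O - 4(q_A) = 0.
So q_A = (249 - 4q_O)/9 and q_O = (197 - 4q_A)/10.
Solving the pair: q_A = 23, q_O = 21/2.
Total output Q = 23 + 21/2 = 67/2.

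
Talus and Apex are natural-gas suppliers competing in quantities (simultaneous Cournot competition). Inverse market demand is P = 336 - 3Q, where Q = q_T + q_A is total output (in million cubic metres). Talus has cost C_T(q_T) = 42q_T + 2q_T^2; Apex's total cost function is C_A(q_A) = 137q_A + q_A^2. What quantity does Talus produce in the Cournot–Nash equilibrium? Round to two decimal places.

Talus's profit: π_T = (336 - 3Q)q_T - (42q_T + 2q_T²). Setting ∂π_T/∂q_T = 0: 294 - 10q_T - 3(q_A) = 0.
Apex's profit: π_A = (336 - 3Q)q_A - (137q_A + q_A²). Setting ∂π_A/∂q_A = 0: 199 - 8q_A - 3(q_T) = 0.
Best responses: q_T = (294 - 3q_A)/10, q_A = (199 - 3q_T)/8.
Solving the pair: q_T = 1755/71, q_A = 1108/71.

24.72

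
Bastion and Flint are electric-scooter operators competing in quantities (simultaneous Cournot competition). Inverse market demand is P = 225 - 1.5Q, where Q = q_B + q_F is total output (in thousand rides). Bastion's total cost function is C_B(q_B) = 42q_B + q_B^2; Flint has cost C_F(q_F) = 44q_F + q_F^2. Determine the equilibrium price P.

Bastion's profit: π_B = (225 - 1.5Q)q_B - (42q_B + q_B²). Setting ∂π_B/∂q_B = 0: 183 - 5q_B - (3/2)(q_F) = 0.
Flint's profit: π_F = (225 - 1.5Q)q_F - (44q_F + q_F²). Setting ∂π_F/∂q_F = 0: 181 - 5q_F - (3/2)(q_B) = 0.
So q_B = (183 - (3/2)q_F)/5 and q_F = (181 - (3/2)q_B)/5.
Substituting one into the other gives q_B = 198/7 and q_F = 194/7.
Total output Q = 56, so price P = 225 - (3/2)·56 = 141.

141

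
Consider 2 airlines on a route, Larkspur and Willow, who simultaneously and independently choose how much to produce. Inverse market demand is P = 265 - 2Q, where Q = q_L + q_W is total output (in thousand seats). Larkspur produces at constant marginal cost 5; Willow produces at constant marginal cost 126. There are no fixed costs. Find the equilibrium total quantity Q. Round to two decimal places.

66.50

Larkspur's profit: π_L = (265 - 2Q)q_L - (5q_L). Setting ∂π_L/∂q_L = 0: 260 - 4q_L - 2(q_W) = 0.
Willow's first-order condition: 139 - 4q_W - 2(q_L) = 0.
So q_L = (260 - 2q_W)/4 and q_W = (139 - 2q_L)/4.
Solving the pair: q_L = 127/2, q_W = 3.
Total output Q = 127/2 + 3 = 133/2.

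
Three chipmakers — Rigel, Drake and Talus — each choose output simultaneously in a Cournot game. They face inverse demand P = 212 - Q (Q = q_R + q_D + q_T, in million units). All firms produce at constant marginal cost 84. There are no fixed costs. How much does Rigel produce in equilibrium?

Each firm earns π_i = (212 - Q)q_i - 84q_i.
First-order condition (treating rivals' output as given): 128 - 2q_i - Σ_{j≠i} q_j = 0.
With identical firms every q_j equals q_i, so Σ_{j≠i} q_j = 2q_i and 128 = 4q_i, giving q_i = 32.

32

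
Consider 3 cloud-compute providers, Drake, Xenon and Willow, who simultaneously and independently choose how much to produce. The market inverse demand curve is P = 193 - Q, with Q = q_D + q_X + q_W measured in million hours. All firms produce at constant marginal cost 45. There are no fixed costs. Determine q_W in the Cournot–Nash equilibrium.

A representative firm's profit is π_i = q_i(193 - Q) - 45q_i.
Setting ∂π_i/∂q_i = 0 with rivals' quantities fixed: 148 - 2q_i - Σ_{j≠i} q_j = 0.
With identical firms every q_j equals q_i, so Σ_{j≠i} q_j = 2q_i and 148 = 4q_i, giving q_i = 37.

37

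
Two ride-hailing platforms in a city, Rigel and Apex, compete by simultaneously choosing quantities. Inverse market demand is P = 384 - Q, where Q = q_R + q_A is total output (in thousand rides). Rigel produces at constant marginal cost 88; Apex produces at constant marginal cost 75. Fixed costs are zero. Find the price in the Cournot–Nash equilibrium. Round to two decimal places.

Rigel's profit: π_R = (384 - Q)q_R - (88q_R). Setting ∂π_R/∂q_R = 0: 296 - 2q_R - (q_A) = 0.
Apex's profit: π_A = (384 - Q)q_A - (75q_A). Setting ∂π_A/∂q_A = 0: 309 - 2q_A - (q_R) = 0.
Best responses: q_R = (296 - q_A)/2, q_A = (309 - q_R)/2.
Solving the pair: q_R = 283/3, q_A = 322/3.
Total output Q = 605/3, so price P = 384 - 605/3 = 547/3.

182.33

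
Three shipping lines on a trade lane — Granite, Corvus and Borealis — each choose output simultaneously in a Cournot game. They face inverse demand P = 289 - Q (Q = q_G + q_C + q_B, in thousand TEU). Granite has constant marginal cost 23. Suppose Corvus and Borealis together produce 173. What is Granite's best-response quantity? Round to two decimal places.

46.50

With rivals' combined output fixed at 173, Granite's profit is π_G = (289 - 173 - q_G)q_G - (23q_G) = (116 - q_G)q_G - (23q_G).
∂π_G/∂q_G = 93 - 2q_G = 0, so q_G = 93/2.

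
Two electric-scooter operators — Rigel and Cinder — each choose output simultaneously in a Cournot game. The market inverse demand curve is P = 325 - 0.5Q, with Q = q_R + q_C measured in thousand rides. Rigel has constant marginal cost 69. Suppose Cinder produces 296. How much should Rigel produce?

108

With the rival's output fixed at 296, Rigel's profit is π_R = (325 - (1/2)·296 - (1/2)q_R)q_R - (69q_R) = (177 - (1/2)q_R)q_R - (69q_R).
∂π_R/∂q_R = 108 - q_R = 0, so q_R = 108.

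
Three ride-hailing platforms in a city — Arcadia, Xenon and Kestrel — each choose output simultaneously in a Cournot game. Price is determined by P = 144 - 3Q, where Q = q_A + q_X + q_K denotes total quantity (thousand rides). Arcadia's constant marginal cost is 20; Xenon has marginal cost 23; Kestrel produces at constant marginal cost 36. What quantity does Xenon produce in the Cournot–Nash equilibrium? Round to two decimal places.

Arcadia's profit: π_A = (144 - 3Q)q_A - (20q_A). Setting ∂π_A/∂q_A = 0: 124 - 6q_A - 3(q_X + q_K) = 0.
Xenon's first-order condition: 121 - 6q_X - 3(q_A + q_K) = 0.
Kestrel's profit: π_K = (144 - 3Q)q_K - (36q_K). Setting ∂π_K/∂q_K = 0: 108 - 6q_K - 3(q_A + q_X) = 0.
Adding the 3 first-order conditions: 353 − 12Q = 0, so Q = 353/12.
Back-substituting: q_A = (124 − 353/4)/3 = 143/12, q_X = (121 − 353/4)/3 = 131/12, q_K = (108 − 353/4)/3 = 79/12.

10.92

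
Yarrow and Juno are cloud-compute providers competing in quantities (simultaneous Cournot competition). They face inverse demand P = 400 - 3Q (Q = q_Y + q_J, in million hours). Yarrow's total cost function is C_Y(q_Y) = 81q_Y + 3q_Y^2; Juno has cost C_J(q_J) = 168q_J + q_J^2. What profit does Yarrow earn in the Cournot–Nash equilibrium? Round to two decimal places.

2730.67

Yarrow's profit: π_Y = (400 - 3Q)q_Y - (81q_Y + 3q_Y²). Setting ∂π_Y/∂q_Y = 0: 319 - 12q_Y - 3(q_J) = 0.
Juno's first-order condition: 232 - 8q_J - 3(q_Y) = 0.
So q_Y = (319 - 3q_J)/12 and q_J = (232 - 3q_Y)/8.
Solving the pair: q_Y = 64/3, q_J = 21.
Price P = 400 - 3·(127/3) = 273.
Yarrow's profit: 273·(64/3) - 81·(64/3) - 3(64/3)² = 2730.6667.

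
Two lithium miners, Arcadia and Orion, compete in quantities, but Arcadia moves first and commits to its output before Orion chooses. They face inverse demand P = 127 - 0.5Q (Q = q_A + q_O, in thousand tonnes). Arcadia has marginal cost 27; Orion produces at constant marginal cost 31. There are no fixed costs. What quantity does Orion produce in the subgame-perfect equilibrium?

44

Solve by backward induction. Given q_A, the follower Orion maximises π_O = (127 - (1/2)q_A - (1/2)q_O)q_O - 31q_O.
Follower FOC: 96 - (1/2)q_A - q_O = 0, so q_O(q_A) = (96 - (1/2)q_A).
The leader anticipates this reaction. Substituting into P = 127 - 0.5Q gives P = 79 - (1/4)q_A, so π_A = (79 - (1/4)q_A)q_A - 27q_A.
The leader's first-order condition 52 - (1/2)q_A = 0 yields q_A = 104.
Then q_O = (96 - (1/2)·104) = 44.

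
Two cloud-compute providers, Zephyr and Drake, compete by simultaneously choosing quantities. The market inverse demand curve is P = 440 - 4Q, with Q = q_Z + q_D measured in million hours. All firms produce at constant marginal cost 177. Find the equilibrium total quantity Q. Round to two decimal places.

43.83

Each firm earns π_i = (440 - 4Q)q_i - 177q_i.
First-order condition (treating rivals' output as given): 263 - 8q_i - 4q_j = 0.
With identical firms every q_j equals q_i, so q_j = q_i and 263 = 12q_i, giving q_i = 263/12.
Total output Q = 263/12 + 263/12 = 263/6.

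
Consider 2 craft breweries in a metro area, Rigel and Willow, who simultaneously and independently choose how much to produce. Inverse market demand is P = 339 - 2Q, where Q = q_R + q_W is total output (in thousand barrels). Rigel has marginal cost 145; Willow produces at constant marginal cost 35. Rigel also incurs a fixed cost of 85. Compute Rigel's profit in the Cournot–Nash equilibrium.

Rigel's profit: π_R = (339 - 2Q)q_R - (145q_R). Setting ∂π_R/∂q_R = 0: 194 - 4q_R - 2(q_W) = 0.
Willow's profit: π_W = (339 - 2Q)q_W - (35q_W). Setting ∂π_W/∂q_W = 0: 304 - 4q_W - 2(q_R) = 0.
Rearranging gives the reaction functions q_R = (194 - 2q_W)/4 and q_W = (304 - 2q_R)/4.
Substituting one into the other gives q_R = 14 and q_W = 69.
Price P = 339 - 2·83 = 173.
Rigel's profit: (173 - 145)·14 - 85 = 307.

307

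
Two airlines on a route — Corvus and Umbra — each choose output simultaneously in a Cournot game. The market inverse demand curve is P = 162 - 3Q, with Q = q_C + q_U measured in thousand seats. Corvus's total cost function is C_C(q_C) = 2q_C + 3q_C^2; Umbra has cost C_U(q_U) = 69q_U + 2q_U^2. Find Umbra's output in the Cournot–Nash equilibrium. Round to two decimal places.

5.73

Corvus's profit: π_C = (162 - 3Q)q_C - (2q_C + 3q_C²). Setting ∂π_C/∂q_C = 0: 160 - 12q_C - 3(q_U) = 0.
Umbra's profit: π_U = (162 - 3Q)q_U - (69q_U + 2q_U²). Setting ∂π_U/∂q_U = 0: 93 - 10q_U - 3(q_C) = 0.
Rearranging gives the reaction functions q_C = (160 - 3q_U)/12 and q_U = (93 - 3q_C)/10.
Solving the pair: q_C = 1321/111, q_U = 212/37.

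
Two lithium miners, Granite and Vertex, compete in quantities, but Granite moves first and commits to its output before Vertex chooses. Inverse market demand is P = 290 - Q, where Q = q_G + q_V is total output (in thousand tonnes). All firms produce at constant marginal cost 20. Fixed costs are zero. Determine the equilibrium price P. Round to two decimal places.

Solve by backward induction. Given q_G, the follower Vertex maximises π_V = (290 - q_G - q_V)q_V - 20q_V.
Setting the follower's marginal profit to zero, 270 - q_G - 2q_V = 0, i.e. q_V = (270 - q_G)/2.
The leader anticipates this reaction. Substituting into P = 290 - Q gives P = 155 - (1/2)q_G, so π_G = (155 - (1/2)q_G)q_G - 20q_G.
Maximising: ∂π_G/∂q_G = 135 - q_G = 0, giving q_G = 135.
Then q_V = (270 - 135)/2 = 135/2.
Total output Q = 405/2, so price P = 290 - 405/2 = 175/2.

87.50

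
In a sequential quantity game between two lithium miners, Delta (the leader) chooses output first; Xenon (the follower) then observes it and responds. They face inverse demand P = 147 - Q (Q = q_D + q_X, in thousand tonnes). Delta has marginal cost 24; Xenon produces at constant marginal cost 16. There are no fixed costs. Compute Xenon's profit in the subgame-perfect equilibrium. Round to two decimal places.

1350.56

The follower Xenon best-responds to any q_D: π_X = (147 - Q)q_X - 16q_X.
Setting the follower's marginal profit to zero, 131 - q_D - 2q_X = 0, i.e. q_X = (131 - q_D)/2.
Delta substitutes q_X(q_D) into its own profit: π_D = q_D(147 - q_D - (131 - q_D)/2) - 24q_D = (163/2 - (1/2)q_D)q_D - 24q_D.
The leader's first-order condition 115/2 - q_D = 0 yields q_D = 115/2.
Then q_X = (131 - 115/2)/2 = 147/4.
Price P = 147 - 377/4 = 211/4.
Xenon's profit: (211/4 - 16)·(147/4) = 1350.5625.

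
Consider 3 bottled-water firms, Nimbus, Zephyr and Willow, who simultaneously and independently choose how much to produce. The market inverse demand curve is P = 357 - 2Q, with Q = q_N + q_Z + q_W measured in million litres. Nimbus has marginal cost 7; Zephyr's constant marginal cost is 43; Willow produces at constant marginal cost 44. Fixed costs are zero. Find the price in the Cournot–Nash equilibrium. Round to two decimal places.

Nimbus's profit: π_N = (357 - 2Q)q_N - (7q_N). Setting ∂π_N/∂q_N = 0: 350 - 4q_N - 2(q_Z + q_W) = 0.
Zephyr's profit: π_Z = (357 - 2Q)q_Z - (43q_Z). Setting ∂π_Z/∂q_Z = 0: 314 - 4q_Z - 2(q_N + q_W) = 0.
Willow's first-order condition: 313 - 4q_W - 2(q_N + q_Z) = 0.
Summing all 3 equations gives 977 − 8Q = 0, hence Q = 977/8.
Back-substituting: q_N = (350 − 977/4)/2 = 423/8, q_Z = (314 − 977/4)/2 = 279/8, q_W = (313 − 977/4)/2 = 275/8.
Total output Q = 977/8, so price P = 357 - 2·(977/8) = 451/4.

112.75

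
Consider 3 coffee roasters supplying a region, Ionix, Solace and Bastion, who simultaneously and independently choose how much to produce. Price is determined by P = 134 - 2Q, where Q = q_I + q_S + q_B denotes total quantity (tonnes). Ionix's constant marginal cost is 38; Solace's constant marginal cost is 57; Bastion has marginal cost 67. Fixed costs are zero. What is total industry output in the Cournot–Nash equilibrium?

Ionix's profit: π_I = (134 - 2Q)q_I - (38q_I). Setting ∂π_I/∂q_I = 0: 96 - 4q_I - 2(q_S + q_B) = 0.
Solace's profit: π_S = (134 - 2Q)q_S - (57q_S). Setting ∂π_S/∂q_S = 0: 77 - 4q_S - 2(q_I + q_B) = 0.
Bastion's profit: π_B = (134 - 2Q)q_B - (67q_B). Setting ∂π_B/∂q_B = 0: 67 - 4q_B - 2(q_I + q_S) = 0.
Adding the 3 conditions: 240 − 4Q − 4Q = 0, i.e. Q = 30.
Back-substituting: q_I = (96 − 60)/2 = 18, q_S = (77 − 60)/2 = 17/2, q_B = (67 − 60)/2 = 7/2.
Total output Q = 18 + 17/2 + 7/2 = 30.

30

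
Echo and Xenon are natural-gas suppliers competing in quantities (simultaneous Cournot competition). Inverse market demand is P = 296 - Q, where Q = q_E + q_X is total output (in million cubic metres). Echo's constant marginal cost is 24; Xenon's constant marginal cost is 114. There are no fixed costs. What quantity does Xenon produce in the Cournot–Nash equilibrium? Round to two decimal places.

30.67

Echo's profit: π_E = (296 - Q)q_E - (24q_E). Setting ∂π_E/∂q_E = 0: 272 - 2q_E - (q_X) = 0.
Xenon's profit: π_X = (296 - Q)q_X - (114q_X). Setting ∂π_X/∂q_X = 0: 182 - 2q_X - (q_E) = 0.
Rearranging gives the reaction functions q_E = (272 - q_X)/2 and q_X = (182 - q_E)/2.
Substituting one into the other gives q_E = 362/3 and q_X = 92/3.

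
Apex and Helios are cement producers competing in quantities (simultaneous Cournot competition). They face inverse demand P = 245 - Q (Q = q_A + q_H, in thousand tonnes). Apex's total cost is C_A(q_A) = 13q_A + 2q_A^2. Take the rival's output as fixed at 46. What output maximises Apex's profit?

With the rival's output fixed at 46, Apex's profit is π_A = (245 - 46 - q_A)q_A - (13q_A + 2q_A²) = (199 - q_A)q_A - (13q_A + 2q_A²).
∂π_A/∂q_A = 186 - 6q_A = 0, so q_A = 31.

31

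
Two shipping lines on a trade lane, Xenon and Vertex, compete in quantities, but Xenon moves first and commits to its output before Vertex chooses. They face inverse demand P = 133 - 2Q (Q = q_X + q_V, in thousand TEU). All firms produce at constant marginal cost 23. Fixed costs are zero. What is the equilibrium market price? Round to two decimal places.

The follower Vertex best-responds to any q_X: π_V = (133 - 2Q)q_V - 23q_V.
Follower FOC: 110 - 2q_X - 4q_V = 0, so q_V(q_X) = (110 - 2q_X)/4.
The leader anticipates this reaction. Substituting into P = 133 - 2Q gives P = 78 - q_X, so π_X = (78 - q_X)q_X - 23q_X.
The leader's first-order condition 55 - 2q_X = 0 yields q_X = 55/2.
Then q_V = (110 - 2·(55/2))/4 = 55/4.
Total output Q = 165/4, so price P = 133 - 2·(165/4) = 101/2.

50.50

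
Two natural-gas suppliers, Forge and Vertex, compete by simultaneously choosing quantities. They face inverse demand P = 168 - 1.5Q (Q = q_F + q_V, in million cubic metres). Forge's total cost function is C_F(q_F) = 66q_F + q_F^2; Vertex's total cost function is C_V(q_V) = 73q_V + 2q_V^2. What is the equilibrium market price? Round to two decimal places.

127.08

Forge's profit: π_F = (168 - 1.5Q)q_F - (66q_F + q_F²). Setting ∂π_F/∂q_F = 0: 102 - 5q_F - (3/2)(q_V) = 0.
Vertex's profit: π_V = (168 - 1.5Q)q_V - (73q_V + 2q_V²). Setting ∂π_V/∂q_V = 0: 95 - 7q_V - (3/2)(q_F) = 0.
Rearranging gives the reaction functions q_F = (102 - (3/2)q_V)/5 and q_V = (95 - (3/2)q_F)/7.
Solving the pair: q_F = 17.4504, q_V = 1288/131.
Total output Q = 27.2824, so price P = 168 - (3/2)·27.2824 = 127.0763.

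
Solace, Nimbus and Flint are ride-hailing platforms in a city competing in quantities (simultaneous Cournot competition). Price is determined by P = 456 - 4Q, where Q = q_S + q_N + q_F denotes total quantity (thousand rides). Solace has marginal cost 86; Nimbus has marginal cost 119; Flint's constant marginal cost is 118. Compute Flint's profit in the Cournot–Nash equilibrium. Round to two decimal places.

Solace's profit: π_S = (456 - 4Q)q_S - (86q_S). Setting ∂π_S/∂q_S = 0: 370 - 8q_S - 4(q_N + q_F) = 0.
Nimbus's first-order condition: 337 - 8q_N - 4(q_S + q_F) = 0.
Flint's profit: π_F = (456 - 4Q)q_F - (118q_F). Setting ∂π_F/∂q_F = 0: 338 - 8q_F - 4(q_S + q_N) = 0.
Summing all 3 equations gives 1045 − 16Q = 0, hence Q = 1045/16.
Back-substituting: q_S = (370 − 1045/4)/4 = 435/16, q_N = (337 − 1045/4)/4 = 303/16, q_F = (338 − 1045/4)/4 = 307/16.
Price P = 456 - 4·(1045/16) = 779/4.
Flint's profit: (779/4 - 118)·(307/16) = 1472.6406.

1472.64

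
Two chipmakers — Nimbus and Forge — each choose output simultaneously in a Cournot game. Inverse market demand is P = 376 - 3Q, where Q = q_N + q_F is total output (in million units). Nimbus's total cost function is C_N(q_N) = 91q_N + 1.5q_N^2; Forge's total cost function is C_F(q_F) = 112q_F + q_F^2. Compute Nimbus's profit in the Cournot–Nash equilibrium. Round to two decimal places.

2510.37

Nimbus's profit: π_N = (376 - 3Q)q_N - (91q_N + (3/2)q_N²). Setting ∂π_N/∂q_N = 0: 285 - 9q_N - 3(q_F) = 0.
Forge's first-order condition: 264 - 8q_F - 3(q_N) = 0.
So q_N = (285 - 3q_F)/9 and q_F = (264 - 3q_N)/8.
Substituting one into the other gives q_N = 496/21 and q_F = 169/7.
Price P = 376 - 3·(1003/21) = 1629/7.
Nimbus's profit: (1629/7)·(496/21) - 91·(496/21) - (3/2)(496/21)² = 2510.3673.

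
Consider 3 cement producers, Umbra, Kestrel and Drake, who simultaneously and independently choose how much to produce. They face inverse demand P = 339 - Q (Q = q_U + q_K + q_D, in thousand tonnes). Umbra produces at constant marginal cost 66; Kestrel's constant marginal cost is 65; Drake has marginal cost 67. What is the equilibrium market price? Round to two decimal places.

134.25

Umbra's profit: π_U = (339 - Q)q_U - (66q_U). Setting ∂π_U/∂q_U = 0: 273 - 2q_U - (q_K + q_D) = 0.
Kestrel's first-order condition: 274 - 2q_K - (q_U + q_D) = 0.
Drake's profit: π_D = (339 - Q)q_D - (67q_D). Setting ∂π_D/∂q_D = 0: 272 - 2q_D - (q_U + q_K) = 0.
Adding the 3 first-order conditions: 819 − 4Q = 0, so Q = 819/4.
Back-substituting: q_U = (273 − 819/4) = 273/4, q_K = (274 − 819/4) = 277/4, q_D = (272 − 819/4) = 269/4.
Total output Q = 819/4, so price P = 339 - 819/4 = 537/4.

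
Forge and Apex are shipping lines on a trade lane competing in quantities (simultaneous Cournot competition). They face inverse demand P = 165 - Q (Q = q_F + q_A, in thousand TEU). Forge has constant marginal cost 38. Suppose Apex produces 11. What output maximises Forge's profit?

58

With the rival's output fixed at 11, Forge's profit is π_F = (165 - 11 - q_F)q_F - (38q_F) = (154 - q_F)q_F - (38q_F).
∂π_F/∂q_F = 116 - 2q_F = 0, so q_F = 58.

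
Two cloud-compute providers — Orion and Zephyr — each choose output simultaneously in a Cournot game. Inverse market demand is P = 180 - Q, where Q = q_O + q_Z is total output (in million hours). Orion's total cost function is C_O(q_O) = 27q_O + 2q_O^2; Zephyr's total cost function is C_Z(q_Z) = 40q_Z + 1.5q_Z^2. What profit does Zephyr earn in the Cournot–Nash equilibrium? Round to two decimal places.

1403.00

Orion's profit: π_O = (180 - Q)q_O - (27q_O + 2q_O²). Setting ∂π_O/∂q_O = 0: 153 - 6q_O - (q_Z) = 0.
Zephyr's first-order condition: 140 - 5q_Z - (q_O) = 0.
Best responses: q_O = (153 - q_Z)/6, q_Z = (140 - q_O)/5.
Solving the pair: q_O = 625/29, q_Z = 687/29.
Price P = 180 - 1312/29 = 134.7586.
Zephyr's profit: 134.7586·(687/29) - 40·(687/29) - (3/2)(687/29)² = 1402.9994.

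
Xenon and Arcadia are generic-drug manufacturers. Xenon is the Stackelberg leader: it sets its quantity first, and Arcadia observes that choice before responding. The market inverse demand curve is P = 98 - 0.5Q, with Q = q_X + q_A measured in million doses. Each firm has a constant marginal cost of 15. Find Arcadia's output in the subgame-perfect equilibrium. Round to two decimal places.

Solve by backward induction. Given q_X, the follower Arcadia maximises π_A = (98 - (1/2)q_X - (1/2)q_A)q_A - 15q_A.
Follower FOC: 83 - (1/2)q_X - q_A = 0, so q_A(q_X) = (83 - (1/2)q_X).
Xenon substitutes q_A(q_X) into its own profit: π_X = q_X(98 - (1/2)q_X - (83 - (1/2)q_X)/2) - 15q_X = (113/2 - (1/4)q_X)q_X - 15q_X.
The leader's first-order condition 83/2 - (1/2)q_X = 0 yields q_X = 83.
Then q_A = (83 - (1/2)·83) = 83/2.

41.50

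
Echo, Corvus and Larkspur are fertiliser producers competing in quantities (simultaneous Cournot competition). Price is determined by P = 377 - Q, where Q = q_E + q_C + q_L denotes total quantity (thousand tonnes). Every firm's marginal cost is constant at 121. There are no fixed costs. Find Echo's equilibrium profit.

4096

A representative firm's profit is π_i = q_i(377 - Q) - 121q_i.
First-order condition (treating rivals' output as given): 256 - 2q_i - Σ_{j≠i} q_j = 0.
With identical firms every q_j equals q_i, so Σ_{j≠i} q_j = 2q_i and 256 = 4q_i, giving q_i = 64.
Price P = 377 - 192 = 185.
Echo's profit: (185 - 121)·64 = 4096.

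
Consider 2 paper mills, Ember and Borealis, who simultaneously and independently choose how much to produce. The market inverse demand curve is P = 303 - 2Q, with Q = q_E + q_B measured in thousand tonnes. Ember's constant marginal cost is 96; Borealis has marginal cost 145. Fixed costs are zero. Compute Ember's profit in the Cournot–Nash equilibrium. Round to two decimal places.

3640.89

Ember's profit: π_E = (303 - 2Q)q_E - (96q_E). Setting ∂π_E/∂q_E = 0: 207 - 4q_E - 2(q_B) = 0.
Borealis's first-order condition: 158 - 4q_B - 2(q_E) = 0.
Rearranging gives the reaction functions q_E = (207 - 2q_B)/4 and q_B = (158 - 2q_E)/4.
Substituting one into the other gives q_E = 128/3 and q_B = 109/6.
Price P = 303 - 2·(365/6) = 544/3.
Ember's profit: (544/3 - 96)·(128/3) = 3640.8889.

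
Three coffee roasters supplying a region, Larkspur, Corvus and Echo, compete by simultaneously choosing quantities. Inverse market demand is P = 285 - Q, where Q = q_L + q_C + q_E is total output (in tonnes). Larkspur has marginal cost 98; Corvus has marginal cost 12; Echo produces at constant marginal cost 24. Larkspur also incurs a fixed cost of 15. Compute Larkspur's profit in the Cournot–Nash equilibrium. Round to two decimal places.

Larkspur's profit: π_L = (285 - Q)q_L - (98q_L). Setting ∂π_L/∂q_L = 0: 187 - 2q_L - (q_C + q_E) = 0.
Corvus's profit: π_C = (285 - Q)q_C - (12q_C). Setting ∂π_C/∂q_C = 0: 273 - 2q_C - (q_L + q_E) = 0.
Echo's first-order condition: 261 - 2q_E - (q_L + q_C) = 0.
Adding the 3 first-order conditions: 721 − 4Q = 0, so Q = 721/4.
Back-substituting: q_L = (187 − 721/4) = 27/4, q_C = (273 − 721/4) = 371/4, q_E = (261 − 721/4) = 323/4.
Price P = 285 - 721/4 = 419/4.
Larkspur's profit: (419/4 - 98)·(27/4) - 15 = 489/16.

30.56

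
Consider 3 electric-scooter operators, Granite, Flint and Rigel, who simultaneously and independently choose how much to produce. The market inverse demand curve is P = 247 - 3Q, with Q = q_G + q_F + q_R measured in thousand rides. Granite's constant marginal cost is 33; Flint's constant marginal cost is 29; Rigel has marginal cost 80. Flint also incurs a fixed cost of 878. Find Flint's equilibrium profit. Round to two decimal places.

674.69

Granite's profit: π_G = (247 - 3Q)q_G - (33q_G). Setting ∂π_G/∂q_G = 0: 214 - 6q_G - 3(q_F + q_R) = 0.
Flint's first-order condition: 218 - 6q_F - 3(q_G + q_R) = 0.
Rigel's profit: π_R = (247 - 3Q)q_R - (80q_R). Setting ∂π_R/∂q_R = 0: 167 - 6q_R - 3(q_G + q_F) = 0.
Adding the 3 first-order conditions: 599 − 12Q = 0, so Q = 599/12.
Back-substituting: q_G = (214 − 599/4)/3 = 257/12, q_F = (218 − 599/4)/3 = 91/4, q_R = (167 − 599/4)/3 = 23/4.
Price P = 247 - 3·(599/12) = 389/4.
Flint's profit: (389/4 - 29)·(91/4) - 878 = 674.6875.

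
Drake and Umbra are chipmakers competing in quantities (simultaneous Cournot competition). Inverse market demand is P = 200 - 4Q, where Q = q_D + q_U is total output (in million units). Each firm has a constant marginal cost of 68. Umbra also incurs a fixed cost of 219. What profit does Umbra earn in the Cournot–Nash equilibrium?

265

A representative firm's profit is π_i = q_i(200 - 4Q) - 68q_i.
Setting ∂π_i/∂q_i = 0 with rivals' quantities fixed: 132 - 8q_i - 4q_j = 0.
With identical firms every q_j equals q_i, so q_j = q_i and 132 = 12q_i, giving q_i = 11.
Price P = 200 - 4·22 = 112.
Umbra's profit: (112 - 68)·11 - 219 = 265.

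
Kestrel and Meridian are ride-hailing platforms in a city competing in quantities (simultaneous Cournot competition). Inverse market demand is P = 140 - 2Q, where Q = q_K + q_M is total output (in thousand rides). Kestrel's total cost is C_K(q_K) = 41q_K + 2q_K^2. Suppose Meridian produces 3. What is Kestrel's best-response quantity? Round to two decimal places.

11.63

With the rival's output fixed at 3, Kestrel's profit is π_K = (140 - 2·3 - 2q_K)q_K - (41q_K + 2q_K²) = (134 - 2q_K)q_K - (41q_K + 2q_K²).
∂π_K/∂q_K = 93 - 8q_K = 0, so q_K = 93/8.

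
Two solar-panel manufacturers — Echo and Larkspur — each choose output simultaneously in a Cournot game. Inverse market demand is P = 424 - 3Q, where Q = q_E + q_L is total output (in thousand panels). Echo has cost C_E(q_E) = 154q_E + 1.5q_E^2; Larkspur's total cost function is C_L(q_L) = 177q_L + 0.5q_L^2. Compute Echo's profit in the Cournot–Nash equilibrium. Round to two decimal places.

Echo's profit: π_E = (424 - 3Q)q_E - (154q_E + (3/2)q_E²). Setting ∂π_E/∂q_E = 0: 270 - 9q_E - 3(q_L) = 0.
Larkspur's first-order condition: 247 - 7q_L - 3(q_E) = 0.
Rearranging gives the reaction functions q_E = (270 - 3q_L)/9 and q_L = (247 - 3q_E)/7.
Solving the pair: q_E = 383/18, q_L = 157/6.
Price P = 424 - 3·(427/9) = 845/3.
Echo's profit: (845/3)·(383/18) - 154·(383/18) - (3/2)(383/18)² = 2037.3472.

2037.35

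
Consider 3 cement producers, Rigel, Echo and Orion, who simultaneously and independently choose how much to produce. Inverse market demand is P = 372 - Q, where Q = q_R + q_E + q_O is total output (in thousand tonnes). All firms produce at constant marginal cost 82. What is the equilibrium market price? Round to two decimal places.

154.50

A representative firm's profit is π_i = q_i(372 - Q) - 82q_i.
Setting ∂π_i/∂q_i = 0 with rivals' quantities fixed: 290 - 2q_i - Σ_{j≠i} q_j = 0.
With identical firms every q_j equals q_i, so Σ_{j≠i} q_j = 2q_i and 290 = 4q_i, giving q_i = 145/2.
Total output Q = 435/2, so price P = 372 - 435/2 = 309/2.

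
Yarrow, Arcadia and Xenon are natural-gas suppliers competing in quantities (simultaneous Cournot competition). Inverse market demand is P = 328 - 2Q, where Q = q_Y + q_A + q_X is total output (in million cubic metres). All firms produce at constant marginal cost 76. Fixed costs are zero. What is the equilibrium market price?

139

Each firm earns π_i = (328 - 2Q)q_i - 76q_i.
Setting ∂π_i/∂q_i = 0 with rivals' quantities fixed: 252 - 4q_i - 2·Σ_{j≠i} q_j = 0.
With identical firms every q_j equals q_i, so Σ_{j≠i} q_j = 2q_i and 252 = 8q_i, giving q_i = 63/2.
Total output Q = 189/2, so price P = 328 - 2·(189/2) = 139.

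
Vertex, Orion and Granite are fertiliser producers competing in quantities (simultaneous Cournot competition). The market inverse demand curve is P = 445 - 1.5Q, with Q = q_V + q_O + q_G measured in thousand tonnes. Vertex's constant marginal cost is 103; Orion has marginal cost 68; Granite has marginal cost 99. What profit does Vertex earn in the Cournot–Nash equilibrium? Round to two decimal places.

3825.38

Vertex's profit: π_V = (445 - 1.5Q)q_V - (103q_V). Setting ∂π_V/∂q_V = 0: 342 - 3q_V - (3/2)(q_O + q_G) = 0.
Orion's first-order condition: 377 - 3q_O - (3/2)(q_V + q_G) = 0.
Granite's first-order condition: 346 - 3q_G - (3/2)(q_V + q_O) = 0.
Adding the 3 conditions: 1065 − 3Q − 3Q = 0, i.e. Q = 355/2.
Back-substituting: q_V = (342 − 1065/4)/(3/2) = 101/2, q_O = (377 − 1065/4)/(3/2) = 443/6, q_G = (346 − 1065/4)/(3/2) = 319/6.
Price P = 445 - (3/2)·(355/2) = 715/4.
Vertex's profit: (715/4 - 103)·(101/2) = 3825.3750.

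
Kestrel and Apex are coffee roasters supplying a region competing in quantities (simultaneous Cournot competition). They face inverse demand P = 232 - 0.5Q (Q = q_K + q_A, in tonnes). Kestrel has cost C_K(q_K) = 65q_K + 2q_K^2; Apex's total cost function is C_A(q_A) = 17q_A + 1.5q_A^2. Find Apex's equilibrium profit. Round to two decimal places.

Kestrel's profit: π_K = (232 - 0.5Q)q_K - (65q_K + 2q_K²). Setting ∂π_K/∂q_K = 0: 167 - 5q_K - (1/2)(q_A) = 0.
Apex's first-order condition: 215 - 4q_A - (1/2)(q_K) = 0.
Best responses: q_K = (167 - (1/2)q_A)/5, q_A = (215 - (1/2)q_K)/4.
Solving the pair: q_K = 28.3797, q_A = 50.2025.
Price P = 232 - (1/2)·78.5823 = 192.7089.
Apex's profit: 192.7089·50.2025 - 17·50.2025 - (3/2)·50.2025² = 5040.5884.

5040.59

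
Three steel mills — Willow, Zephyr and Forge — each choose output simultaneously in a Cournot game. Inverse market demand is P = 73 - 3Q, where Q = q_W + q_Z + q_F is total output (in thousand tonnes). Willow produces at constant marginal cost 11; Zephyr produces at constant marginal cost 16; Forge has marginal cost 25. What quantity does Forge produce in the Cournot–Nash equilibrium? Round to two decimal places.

2.08

Willow's profit: π_W = (73 - 3Q)q_W - (11q_W). Setting ∂π_W/∂q_W = 0: 62 - 6q_W - 3(q_Z + q_F) = 0.
Zephyr's profit: π_Z = (73 - 3Q)q_Z - (16q_Z). Setting ∂π_Z/∂q_Z = 0: 57 - 6q_Z - 3(q_W + q_F) = 0.
Forge's first-order condition: 48 - 6q_F - 3(q_W + q_Z) = 0.
Adding the 3 first-order conditions: 167 − 12Q = 0, so Q = 167/12.
Back-substituting: q_W = (62 − 167/4)/3 = 27/4, q_Z = (57 − 167/4)/3 = 61/12, q_F = (48 − 167/4)/3 = 25/12.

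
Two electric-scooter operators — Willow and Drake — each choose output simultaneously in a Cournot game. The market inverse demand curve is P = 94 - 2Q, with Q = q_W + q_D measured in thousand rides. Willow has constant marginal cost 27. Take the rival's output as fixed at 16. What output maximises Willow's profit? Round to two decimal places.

8.75

With the rival's output fixed at 16, Willow's profit is π_W = (94 - 2·16 - 2q_W)q_W - (27q_W) = (62 - 2q_W)q_W - (27q_W).
∂π_W/∂q_W = 35 - 4q_W = 0, so q_W = 35/4.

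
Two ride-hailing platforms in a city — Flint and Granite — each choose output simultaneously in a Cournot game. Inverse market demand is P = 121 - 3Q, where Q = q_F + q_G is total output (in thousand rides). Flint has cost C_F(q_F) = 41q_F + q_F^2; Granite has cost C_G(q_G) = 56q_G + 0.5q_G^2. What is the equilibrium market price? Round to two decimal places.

Flint's profit: π_F = (121 - 3Q)q_F - (41q_F + q_F²). Setting ∂π_F/∂q_F = 0: 80 - 8q_F - 3(q_G) = 0.
Granite's first-order condition: 65 - 7q_G - 3(q_F) = 0.
Best responses: q_F = (80 - 3q_G)/8, q_G = (65 - 3q_F)/7.
Solving the pair: q_F = 365/47, q_G = 280/47.
Total output Q = 645/47, so price P = 121 - 3·(645/47) = 79.8298.

79.83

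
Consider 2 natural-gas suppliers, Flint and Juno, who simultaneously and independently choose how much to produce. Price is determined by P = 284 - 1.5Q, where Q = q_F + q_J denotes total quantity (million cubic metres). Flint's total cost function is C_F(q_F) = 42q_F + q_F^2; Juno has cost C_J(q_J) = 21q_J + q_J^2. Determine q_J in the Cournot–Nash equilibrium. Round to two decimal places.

Flint's profit: π_F = (284 - 1.5Q)q_F - (42q_F + q_F²). Setting ∂π_F/∂q_F = 0: 242 - 5q_F - (3/2)(q_J) = 0.
Juno's first-order condition: 263 - 5q_J - (3/2)(q_F) = 0.
Rearranging gives the reaction functions q_F = (242 - (3/2)q_J)/5 and q_J = (263 - (3/2)q_F)/5.
Solving the pair: q_F = 466/13, q_J = 544/13.

41.85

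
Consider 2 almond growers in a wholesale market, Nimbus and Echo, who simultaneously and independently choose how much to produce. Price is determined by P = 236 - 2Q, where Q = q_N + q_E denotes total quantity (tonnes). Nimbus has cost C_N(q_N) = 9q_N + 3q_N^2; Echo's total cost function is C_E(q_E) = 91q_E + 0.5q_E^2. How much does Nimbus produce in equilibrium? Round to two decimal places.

Nimbus's profit: π_N = (236 - 2Q)q_N - (9q_N + 3q_N²). Setting ∂π_N/∂q_N = 0: 227 - 10q_N - 2(q_E) = 0.
Echo's profit: π_E = (236 - 2Q)q_E - (91q_E + (1/2)q_E²). Setting ∂π_E/∂q_E = 0: 145 - 5q_E - 2(q_N) = 0.
So q_N = (227 - 2q_E)/10 and q_E = (145 - 2q_N)/5.
Solving the pair: q_N = 845/46, q_E = 498/23.

18.37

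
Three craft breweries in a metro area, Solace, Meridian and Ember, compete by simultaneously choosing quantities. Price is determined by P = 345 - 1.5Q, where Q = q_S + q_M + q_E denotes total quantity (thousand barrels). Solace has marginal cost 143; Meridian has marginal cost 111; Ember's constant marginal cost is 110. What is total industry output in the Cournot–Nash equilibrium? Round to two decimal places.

111.83

Solace's profit: π_S = (345 - 1.5Q)q_S - (143q_S). Setting ∂π_S/∂q_S = 0: 202 - 3q_S - (3/2)(q_M + q_E) = 0.
Meridian's profit: π_M = (345 - 1.5Q)q_M - (111q_M). Setting ∂π_M/∂q_M = 0: 234 - 3q_M - (3/2)(q_S + q_E) = 0.
Ember's profit: π_E = (345 - 1.5Q)q_E - (110q_E). Setting ∂π_E/∂q_E = 0: 235 - 3q_E - (3/2)(q_S + q_M) = 0.
Adding the 3 conditions: 671 − 3Q − 3Q = 0, i.e. Q = 671/6.
Back-substituting: q_S = (202 − 671/4)/(3/2) = 137/6, q_M = (234 − 671/4)/(3/2) = 265/6, q_E = (235 − 671/4)/(3/2) = 269/6.
Total output Q = 137/6 + 265/6 + 269/6 = 671/6.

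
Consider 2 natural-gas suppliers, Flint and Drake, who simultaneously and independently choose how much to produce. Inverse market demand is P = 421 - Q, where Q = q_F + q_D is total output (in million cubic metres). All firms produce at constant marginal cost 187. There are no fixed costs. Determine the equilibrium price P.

Each firm earns π_i = (421 - Q)q_i - 187q_i.
First-order condition (treating rivals' output as given): 234 - 2q_i - q_j = 0.
By symmetry each firm produces the same amount; substituting q_j = q_i yields q_i = 234/3 = 78.
Total output Q = 156, so price P = 421 - 156 = 265.

265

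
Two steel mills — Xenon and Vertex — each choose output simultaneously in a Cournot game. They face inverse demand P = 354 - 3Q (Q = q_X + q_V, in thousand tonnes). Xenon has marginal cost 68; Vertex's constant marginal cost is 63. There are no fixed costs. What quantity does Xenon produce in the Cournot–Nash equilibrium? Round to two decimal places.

Xenon's profit: π_X = (354 - 3Q)q_X - (68q_X). Setting ∂π_X/∂q_X = 0: 286 - 6q_X - 3(q_V) = 0.
Vertex's profit: π_V = (354 - 3Q)q_V - (63q_V). Setting ∂π_V/∂q_V = 0: 291 - 6q_V - 3(q_X) = 0.
So q_X = (286 - 3q_V)/6 and q_V = (291 - 3q_X)/6.
Substituting one into the other gives q_X = 281/9 and q_V = 296/9.

31.22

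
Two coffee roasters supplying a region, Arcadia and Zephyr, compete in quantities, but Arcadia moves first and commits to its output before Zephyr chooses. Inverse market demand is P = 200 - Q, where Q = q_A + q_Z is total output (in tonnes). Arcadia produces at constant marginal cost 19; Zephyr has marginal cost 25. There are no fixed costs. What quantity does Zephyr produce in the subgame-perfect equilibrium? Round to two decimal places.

The follower Zephyr best-responds to any q_A: π_Z = (200 - Q)q_Z - 25q_Z.
Setting the follower's marginal profit to zero, 175 - q_A - 2q_Z = 0, i.e. q_Z = (175 - q_A)/2.
Arcadia substitutes q_Z(q_A) into its own profit: π_A = q_A(200 - q_A - (175 - q_A)/2) - 19q_A = (225/2 - (1/2)q_A)q_A - 19q_A.
Leader FOC: 187/2 - q_A = 0, so q_A = 187/2.
Then q_Z = (175 - 187/2)/2 = 163/4.

40.75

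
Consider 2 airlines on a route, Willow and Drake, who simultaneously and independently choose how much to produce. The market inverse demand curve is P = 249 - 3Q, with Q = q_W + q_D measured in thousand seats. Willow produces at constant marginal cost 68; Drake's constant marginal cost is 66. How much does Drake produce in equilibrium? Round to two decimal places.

20.56

Willow's profit: π_W = (249 - 3Q)q_W - (68q_W). Setting ∂π_W/∂q_W = 0: 181 - 6q_W - 3(q_D) = 0.
Drake's first-order condition: 183 - 6q_D - 3(q_W) = 0.
Best responses: q_W = (181 - 3q_D)/6, q_D = (183 - 3q_W)/6.
Substituting one into the other gives q_W = 179/9 and q_D = 185/9.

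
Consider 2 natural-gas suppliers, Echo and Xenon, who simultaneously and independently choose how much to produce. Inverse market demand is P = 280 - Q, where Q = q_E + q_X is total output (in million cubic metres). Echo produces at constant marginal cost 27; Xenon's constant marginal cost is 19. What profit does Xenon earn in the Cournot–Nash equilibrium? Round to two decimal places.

8040.11

Echo's profit: π_E = (280 - Q)q_E - (27q_E). Setting ∂π_E/∂q_E = 0: 253 - 2q_E - (q_X) = 0.
Xenon's profit: π_X = (280 - Q)q_X - (19q_X). Setting ∂π_X/∂q_X = 0: 261 - 2q_X - (q_E) = 0.
Rearranging gives the reaction functions q_E = (253 - q_X)/2 and q_X = (261 - q_E)/2.
Solving the pair: q_E = 245/3, q_X = 269/3.
Price P = 280 - 514/3 = 326/3.
Xenon's profit: (326/3 - 19)·(269/3) = 8040.1111.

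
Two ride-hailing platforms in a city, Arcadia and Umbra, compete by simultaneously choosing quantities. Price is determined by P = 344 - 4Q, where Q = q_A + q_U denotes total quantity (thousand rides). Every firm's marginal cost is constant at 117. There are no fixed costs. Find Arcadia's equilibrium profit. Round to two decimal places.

A representative firm's profit is π_i = q_i(344 - 4Q) - 117q_i.
First-order condition (treating rivals' output as given): 227 - 8q_i - 4q_j = 0.
By symmetry each firm produces the same amount; substituting q_j = q_i yields q_i = 227/12.
Price P = 344 - 4·(227/6) = 578/3.
Arcadia's profit: (578/3 - 117)·(227/12) = 1431.3611.

1431.36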